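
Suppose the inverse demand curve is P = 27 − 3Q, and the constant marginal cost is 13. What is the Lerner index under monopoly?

Lerner index = 0.35

Monopoly sets MR = MC: 27 − 6Q = 13 ⇒ Q = 7/3, P = 27 − 3·7/3 = 20.
Lerner index = (P − MC)/P = (20 − 13)/20 = 0.35.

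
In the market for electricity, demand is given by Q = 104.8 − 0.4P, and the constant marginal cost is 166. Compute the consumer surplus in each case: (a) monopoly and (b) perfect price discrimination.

Monopoly: CS = 460.8; Perfect PD: CS = 0

Inverting demand: P = 262 − 2.5Q.
Monopoly sets MR = MC: 262 − 5Q = 166 ⇒ Q = 19.2, P = 262 − 2.5·19.2 = 214.
CS = ½·(262 − 214)·19.2 = 460.8.
With perfect price discrimination, output is the efficient level Q = 38.4 (where demand meets MC), but every buyer pays their willingness to pay: CS = 0 and PS = total surplus.
CS = 0.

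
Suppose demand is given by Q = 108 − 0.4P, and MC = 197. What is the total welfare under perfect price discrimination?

TS = 1065.8

Inverting demand: P = 270 − 2.5Q.
Under first-degree price discrimination the firm charges each unit its demand price and produces up to where P = MC, i.e. Q = 29.2. Consumer surplus is zero; producer surplus equals total surplus.
TS = 1065.8 (equal to competitive TS).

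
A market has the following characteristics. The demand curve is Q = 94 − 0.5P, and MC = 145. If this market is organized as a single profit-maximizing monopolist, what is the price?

P = 166.5

Inverting demand: P = 188 − 2Q.
Monopoly sets MR = MC: 188 − 4Q = 145 ⇒ Q = 10.75, P = 188 − 2·10.75 = 166.5.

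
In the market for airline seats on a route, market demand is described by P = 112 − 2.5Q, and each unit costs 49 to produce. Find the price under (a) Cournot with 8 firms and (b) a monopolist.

With 8 symmetric Cournot firms, each firm's FOC gives 112 − 22.5q = 49, so q = 2.8, Q = 8·2.8 = 22.4, and P = 56.
Monopoly sets MR = MC: 112 − 5Q = 49 ⇒ Q = 12.6, P = 112 − 2.5·12.6 = 80.5.

Cournot: P = 56; Monopoly: P = 80.5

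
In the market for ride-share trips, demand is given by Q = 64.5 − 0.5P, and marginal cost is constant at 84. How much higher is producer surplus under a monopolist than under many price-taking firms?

Inverting demand: P = 129 − 2Q.
Under competition P = MC = 84, so Q = (129 − 84)/2 = 22.5.
PS = (84 − 84)·22.5 = 0.
A monopolist chooses Q where MR = MC. MR = 129 − 4Q; setting this equal to 84 gives Q = 11.25 and P = 106.5.
PS = (106.5 − 84)·11.25 = 253.125.
Change in producer surplus: 253.125 − 0 = 253.125.

Producer surplus rises by 253.125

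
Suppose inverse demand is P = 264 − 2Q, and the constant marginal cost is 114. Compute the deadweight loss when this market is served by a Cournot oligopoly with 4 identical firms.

Perfect competition: P = MC = 114, so 264 − 2Q = 114 and Q = 75.
With 4 symmetric Cournot firms, each firm's FOC gives 264 − 10q = 114, so q = 15, Q = 4·15 = 60, and P = 144.
DWL is the triangle between Q = 60 and Q = 75: ½·(75 − 60)·(144 − 114) = 225.

DWL = 225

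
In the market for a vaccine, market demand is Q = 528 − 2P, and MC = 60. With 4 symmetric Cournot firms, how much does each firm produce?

Inverting demand: P = 264 − 0.5Q.
With 4 symmetric Cournot firms, each firm's FOC gives 264 − 2.5q = 60, so q = 81.6, Q = 4·81.6 = 326.4, and P = 100.8.

q_i = 81.6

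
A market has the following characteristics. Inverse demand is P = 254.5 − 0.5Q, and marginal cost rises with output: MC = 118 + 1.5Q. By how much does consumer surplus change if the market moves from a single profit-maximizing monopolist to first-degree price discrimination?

A monopolist chooses Q where MR = MC. MR = 254.5 − Q; setting this equal to 118 + 1.5Q gives Q = 54.6 and P = 227.2.
CS = ½·(254.5 − 227.2)·54.6 = 745.29.
With perfect price discrimination, output is the efficient level Q = 68.25 (where demand meets MC), but every buyer pays their willingness to pay: CS = 0 and PS = total surplus.
CS = 0.
Change in consumer surplus: 0 − 745.29 = −745.29.

CS falls by 745.29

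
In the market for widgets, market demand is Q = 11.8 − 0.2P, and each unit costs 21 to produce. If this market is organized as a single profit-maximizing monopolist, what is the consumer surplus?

Inverting demand: P = 59 − 5Q.
The monopolist equates marginal revenue to marginal cost: 59 − 10Q = 21, so Q = 3.8. From demand, P = 40.
CS = ½·(59 − 40)·3.8 = 36.1.

CS = 36.1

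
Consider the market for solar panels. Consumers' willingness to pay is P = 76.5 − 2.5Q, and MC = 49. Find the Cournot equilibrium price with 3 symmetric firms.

P = 55.875

Cournot with 3 identical firms: the symmetric best-response condition is 76.5 − 10q = 49. Each firm produces q = 2.75, total output Q = 8.25, price P = 55.875.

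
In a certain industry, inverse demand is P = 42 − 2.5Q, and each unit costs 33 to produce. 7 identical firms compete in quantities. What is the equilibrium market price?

With 7 symmetric Cournot firms, each firm's FOC gives 42 − 20q = 33, so q = 0.45, Q = 7·0.45 = 3.15, and P = 34.125.

P = 34.125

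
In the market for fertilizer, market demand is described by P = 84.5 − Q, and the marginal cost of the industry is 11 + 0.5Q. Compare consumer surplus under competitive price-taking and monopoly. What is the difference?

Under competition P = MC: 84.5 − Q = 11 + 0.5Q ⇒ Q = 49, P = 35.5.
CS = ½·(84.5 − 35.5)·49 = 1200.5.
Monopoly sets MR = MC: 84.5 − 2Q = 11 + 0.5Q ⇒ Q = 29.4, P = 84.5 − 29.4 = 55.1.
CS = ½·(84.5 − 55.1)·29.4 = 432.18.
Change in consumer surplus: 432.18 − 1200.5 = −768.32.

Consumer surplus falls by 768.32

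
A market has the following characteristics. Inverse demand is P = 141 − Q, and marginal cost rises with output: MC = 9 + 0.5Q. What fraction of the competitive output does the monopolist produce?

Q_m/Q_c = 0.6

A monopolist chooses Q where MR = MC. MR = 141 − 2Q; setting this equal to 9 + 0.5Q gives Q = 52.8 and P = 88.2.
Under competition P = MC: 141 − Q = 9 + 0.5Q ⇒ Q = 88, P = 53.
Ratio Q_m/Q_c = 52.8/88 = 0.6.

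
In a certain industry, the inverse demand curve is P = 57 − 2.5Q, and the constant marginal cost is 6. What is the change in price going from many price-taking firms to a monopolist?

P rises by 25.5

Under competition P = MC = 6, so Q = (57 − 6)/2.5 = 20.4.
Monopoly sets MR = MC: 57 − 5Q = 6 ⇒ Q = 10.2, P = 57 − 2.5·10.2 = 31.5.
Change in price: 31.5 − 6 = 25.5.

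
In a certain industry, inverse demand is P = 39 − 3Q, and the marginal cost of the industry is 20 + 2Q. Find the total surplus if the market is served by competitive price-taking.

TS = 36.1

Competitive equilibrium sets price equal to marginal cost: 39 − 3Q = 20 + 2Q, so Q = 3.8 and P = 27.6.
CS = ½·(39 − 27.6)·3.8 = 21.66; PS = (27.6·3.8 − 20·3.8 − ½·2·3.8²) = 14.44; TS = 36.1.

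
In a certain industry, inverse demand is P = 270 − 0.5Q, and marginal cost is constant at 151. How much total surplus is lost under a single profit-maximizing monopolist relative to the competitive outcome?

Under competition P = MC = 151, so Q = (270 − 151)/0.5 = 238.
Monopoly sets MR = MC: 270 − Q = 151 ⇒ Q = 119, P = 270 − 0.5·119 = 210.5.
DWL is the triangle between Q = 119 and Q = 238: ½·(238 − 119)·(210.5 − 151) = 3540.25.

DWL = 3540.25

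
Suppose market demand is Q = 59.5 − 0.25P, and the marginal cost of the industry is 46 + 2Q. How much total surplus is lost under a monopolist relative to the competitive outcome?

Inverting demand: P = 238 − 4Q.
Competitive equilibrium sets price equal to marginal cost: 238 − 4Q = 46 + 2Q, so Q = 32 and P = 110.
A monopolist chooses Q where MR = MC. MR = 238 − 8Q; setting this equal to 46 + 2Q gives Q = 19.2 and P = 161.2.
CS = ½·(238 − 110)·32 = 2048; PS = (110·32 − 46·32 − ½·2·32²) = 1024; TS = 3072.
CS = ½·(238 − 161.2)·19.2 = 737.28; PS = (161.2·19.2 − 46·19.2 − ½·2·19.2²) = 1843.2; TS = 2580.48.
DWL = 3072 − 2580.48 = 491.52.

DWL = 491.52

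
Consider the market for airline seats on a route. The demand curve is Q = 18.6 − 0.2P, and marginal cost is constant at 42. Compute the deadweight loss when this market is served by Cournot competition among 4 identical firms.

Inverting demand: P = 93 − 5Q.
Under competition P = MC = 42, so Q = (93 − 42)/5 = 10.2.
In a 4-firm Cournot equilibrium, symmetry and the first-order condition give q = (93 − 42)/(25) = 2.04. So Q = 8.16 and P = 52.2.
DWL is the triangle between Q = 8.16 and Q = 10.2: ½·(10.2 − 8.16)·(52.2 − 42) = 10.404.

DWL = 10.404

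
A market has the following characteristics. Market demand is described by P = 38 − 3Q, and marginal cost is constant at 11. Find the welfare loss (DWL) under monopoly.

Perfect competition: P = MC = 11, so 38 − 3Q = 11 and Q = 9.
A monopolist chooses Q where MR = MC. MR = 38 − 6Q; setting this equal to 11 gives Q = 4.5 and P = 24.5.
DWL is the triangle between Q = 4.5 and Q = 9: ½·(9 − 4.5)·(24.5 − 11) = 30.375.

DWL = 30.375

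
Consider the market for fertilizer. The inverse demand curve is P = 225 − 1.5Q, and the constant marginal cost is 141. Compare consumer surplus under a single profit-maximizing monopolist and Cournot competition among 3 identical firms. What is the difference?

CS rises by 735

The monopolist equates marginal revenue to marginal cost: 225 − 3Q = 141, so Q = 28. From demand, P = 183.
CS = ½·(225 − 183)·28 = 588.
With 3 symmetric Cournot firms, each firm's FOC gives 225 − 6q = 141, so q = 14, Q = 3·14 = 42, and P = 162.
CS = ½·(225 − 162)·42 = 1323.
Change in consumer surplus: 1323 − 588 = 735.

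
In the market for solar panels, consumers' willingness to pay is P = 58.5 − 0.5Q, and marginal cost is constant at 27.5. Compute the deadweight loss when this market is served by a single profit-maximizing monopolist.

DWL = 240.25

Under competition P = MC = 27.5, so Q = (58.5 − 27.5)/0.5 = 62.
A monopolist chooses Q where MR = MC. MR = 58.5 − Q; setting this equal to 27.5 gives Q = 31 and P = 43.
DWL is the triangle between Q = 31 and Q = 62: ½·(62 − 31)·(43 − 27.5) = 240.25.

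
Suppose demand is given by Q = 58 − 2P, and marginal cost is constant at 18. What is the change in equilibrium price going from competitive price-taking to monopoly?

Inverting demand: P = 29 − 0.5Q.
Under competition P = MC = 18, so Q = (29 − 18)/0.5 = 22.
Monopoly sets MR = MC: 29 − Q = 18 ⇒ Q = 11, P = 29 − 0.5·11 = 23.5.
Change in equilibrium price: 23.5 − 18 = 5.5.

Equilibrium price rises by 5.5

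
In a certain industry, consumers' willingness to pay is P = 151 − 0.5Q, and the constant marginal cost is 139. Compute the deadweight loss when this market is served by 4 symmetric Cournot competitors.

Competitive firms price at marginal cost: P = 139, giving Q = 24.
Cournot with 4 identical firms: the symmetric best-response condition is 151 − 2.5q = 139. Each firm produces q = 4.8, total output Q = 19.2, price P = 141.4.
DWL is the triangle between Q = 19.2 and Q = 24: ½·(24 − 19.2)·(141.4 − 139) = 5.76.

DWL = 5.76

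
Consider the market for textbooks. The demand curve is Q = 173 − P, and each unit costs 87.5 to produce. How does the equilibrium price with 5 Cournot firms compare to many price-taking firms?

Inverting demand: P = 173 − Q.
With 5 symmetric Cournot firms, each firm's FOC gives 173 − 6q = 87.5, so q = 14.25, Q = 5·14.25 = 71.25, and P = 101.75.
Perfect competition: P = MC = 87.5, so 173 − Q = 87.5 and Q = 85.5.

Cournot: P = 101.75; Competition: P = 87.5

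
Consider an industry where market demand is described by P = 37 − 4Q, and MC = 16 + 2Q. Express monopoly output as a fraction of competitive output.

Q_m/Q_c = 0.6

The monopolist equates marginal revenue to marginal cost: 37 − 8Q = 16 + 2Q, so Q = 2.1. From demand, P = 28.6.
Under competition P = MC: 37 − 4Q = 16 + 2Q ⇒ Q = 3.5, P = 23.
Ratio Q_m/Q_c = 2.1/3.5 = 0.6.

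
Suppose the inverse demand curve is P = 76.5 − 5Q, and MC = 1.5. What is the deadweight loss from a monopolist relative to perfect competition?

DWL = 140.625

Perfect competition: P = MC = 1.5, so 76.5 − 5Q = 1.5 and Q = 15.
A monopolist chooses Q where MR = MC. MR = 76.5 − 10Q; setting this equal to 1.5 gives Q = 7.5 and P = 39.
DWL is the triangle between Q = 7.5 and Q = 15: ½·(15 − 7.5)·(39 − 1.5) = 140.625.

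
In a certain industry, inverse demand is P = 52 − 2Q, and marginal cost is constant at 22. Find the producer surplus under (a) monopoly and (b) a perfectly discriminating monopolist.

The monopolist equates marginal revenue to marginal cost: 52 − 4Q = 22, so Q = 7.5. From demand, P = 37.
PS = (37 − 22)·7.5 = 112.5.
With perfect price discrimination, output is the efficient level Q = 15 (where demand meets MC), but every buyer pays their willingness to pay: CS = 0 and PS = total surplus.
PS = ½·(52 − 22)·15 = 225.

Monopoly: PS = 112.5; Perfect PD: PS = 225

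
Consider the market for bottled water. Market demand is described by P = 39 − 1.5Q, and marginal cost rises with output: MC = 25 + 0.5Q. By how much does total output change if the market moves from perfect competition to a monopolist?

Q falls by 3

Competitive equilibrium sets price equal to marginal cost: 39 − 1.5Q = 25 + 0.5Q, so Q = 7 and P = 28.5.
A monopolist chooses Q where MR = MC. MR = 39 − 3Q; setting this equal to 25 + 0.5Q gives Q = 4 and P = 33.
Change in total output: 4 − 7 = −3.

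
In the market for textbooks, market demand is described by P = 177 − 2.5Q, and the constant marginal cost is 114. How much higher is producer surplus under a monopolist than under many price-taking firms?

Competitive firms price at marginal cost: P = 114, giving Q = 25.2.
PS = (114 − 114)·25.2 = 0.
The monopolist equates marginal revenue to marginal cost: 177 − 5Q = 114, so Q = 12.6. From demand, P = 145.5.
PS = (145.5 − 114)·12.6 = 396.9.
Change in producer surplus: 396.9 − 0 = 396.9.

PS rises by 396.9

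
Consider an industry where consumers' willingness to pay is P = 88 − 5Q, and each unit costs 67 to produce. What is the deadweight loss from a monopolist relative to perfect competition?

DWL = 11.025

Perfect competition: P = MC = 67, so 88 − 5Q = 67 and Q = 4.2.
The monopolist equates marginal revenue to marginal cost: 88 − 10Q = 67, so Q = 2.1. From demand, P = 77.5.
DWL is the triangle between Q = 2.1 and Q = 4.2: ½·(4.2 − 2.1)·(77.5 − 67) = 11.025.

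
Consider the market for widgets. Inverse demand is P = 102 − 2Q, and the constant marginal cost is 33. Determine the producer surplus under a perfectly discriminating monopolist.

PS = 1190.25

With perfect price discrimination, output is the efficient level Q = 34.5 (where demand meets MC), but every buyer pays their willingness to pay: CS = 0 and PS = total surplus.
PS = ½·(102 − 33)·34.5 = 1190.25.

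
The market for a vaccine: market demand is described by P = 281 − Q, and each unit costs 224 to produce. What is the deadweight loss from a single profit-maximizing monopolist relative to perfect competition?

Under competition P = MC = 224, so Q = (281 − 224)/1 = 57.
A monopolist chooses Q where MR = MC. MR = 281 − 2Q; setting this equal to 224 gives Q = 28.5 and P = 252.5.
DWL is the triangle between Q = 28.5 and Q = 57: ½·(57 − 28.5)·(252.5 − 224) = 406.125.

DWL = 406.125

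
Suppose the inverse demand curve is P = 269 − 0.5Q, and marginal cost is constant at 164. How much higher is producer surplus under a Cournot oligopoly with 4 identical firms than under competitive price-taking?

PS rises by 3528

Competitive firms price at marginal cost: P = 164, giving Q = 210.
PS = (164 − 164)·210 = 0.
With 4 symmetric Cournot firms, each firm's FOC gives 269 − 2.5q = 164, so q = 42, Q = 4·42 = 168, and P = 185.
PS = (185 − 164)·168 = 3528.
Change in producer surplus: 3528 − 0 = 3528.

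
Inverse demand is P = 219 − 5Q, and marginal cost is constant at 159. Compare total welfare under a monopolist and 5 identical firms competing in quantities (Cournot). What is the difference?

Monopoly sets MR = MC: 219 − 10Q = 159 ⇒ Q = 6, P = 219 − 5·6 = 189.
CS = ½·(219 − 189)·6 = 90; PS = (189 − 159)·6 = 180; TS = 270.
Cournot with 5 identical firms: the symmetric best-response condition is 219 − 30q = 159. Each firm produces q = 2, total output Q = 10, price P = 169.
CS = ½·(219 − 169)·10 = 250; PS = (169 − 159)·10 = 100; TS = 350.
Change in total welfare: 350 − 270 = 80.

Total welfare rises by 80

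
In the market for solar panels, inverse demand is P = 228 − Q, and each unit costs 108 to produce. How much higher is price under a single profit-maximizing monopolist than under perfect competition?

P rises by 60

Under competition P = MC = 108, so Q = (228 − 108)/1 = 120.
A monopolist chooses Q where MR = MC. MR = 228 − 2Q; setting this equal to 108 gives Q = 60 and P = 168.
Change in price: 168 − 108 = 60.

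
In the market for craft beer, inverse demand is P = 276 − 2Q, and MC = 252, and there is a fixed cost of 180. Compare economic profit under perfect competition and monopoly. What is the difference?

Economic profit rises by 72

Perfect competition: P = MC = 252, so 276 − 2Q = 252 and Q = 12.
Profit = (252 − 252)·12 − 180 = −180.
The monopolist equates marginal revenue to marginal cost: 276 − 4Q = 252, so Q = 6. From demand, P = 264.
Profit = (264 − 252)·6 − 180 = −108.
Change in economic profit: −108 − −180 = 72.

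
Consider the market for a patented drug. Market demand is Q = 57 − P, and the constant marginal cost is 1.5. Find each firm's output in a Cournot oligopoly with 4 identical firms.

Inverting demand: P = 57 − Q.
In a 4-firm Cournot equilibrium, symmetry and the first-order condition give q = (57 − 1.5)/(5) = 11.1. So Q = 44.4 and P = 12.6.

q_i = 11.1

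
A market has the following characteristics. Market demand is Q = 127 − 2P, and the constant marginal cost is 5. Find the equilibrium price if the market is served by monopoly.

P = 34.25

Inverting demand: P = 63.5 − 0.5Q.
Monopoly sets MR = MC: 63.5 − Q = 5 ⇒ Q = 58.5, P = 63.5 − 0.5·58.5 = 34.25.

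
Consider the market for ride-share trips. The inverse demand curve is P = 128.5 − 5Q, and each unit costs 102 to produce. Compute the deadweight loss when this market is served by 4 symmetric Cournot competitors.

DWL = 2.809

Under competition P = MC = 102, so Q = (128.5 − 102)/5 = 5.3.
With 4 symmetric Cournot firms, each firm's FOC gives 128.5 − 25q = 102, so q = 1.06, Q = 4·1.06 = 4.24, and P = 107.3.
DWL is the triangle between Q = 4.24 and Q = 5.3: ½·(5.3 − 4.24)·(107.3 − 102) = 2.809.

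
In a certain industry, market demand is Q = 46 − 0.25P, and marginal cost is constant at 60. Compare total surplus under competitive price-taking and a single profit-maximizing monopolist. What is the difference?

Inverting demand: P = 184 − 4Q.
Perfect competition: P = MC = 60, so 184 − 4Q = 60 and Q = 31.
CS = ½·(184 − 60)·31 = 1922; PS = (60 − 60)·31 = 0; TS = 1922.
Monopoly sets MR = MC: 184 − 8Q = 60 ⇒ Q = 15.5, P = 184 − 4·15.5 = 122.
CS = ½·(184 − 122)·15.5 = 480.5; PS = (122 − 60)·15.5 = 961; TS = 1441.5.
Change in total surplus: 1441.5 − 1922 = −480.5.

TS falls by 480.5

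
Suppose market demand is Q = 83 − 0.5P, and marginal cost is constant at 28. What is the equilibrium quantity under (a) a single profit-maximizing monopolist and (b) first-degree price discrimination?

Monopoly: Q = 34.5; Perfect PD: Q = 69

Inverting demand: P = 166 − 2Q.
Monopoly sets MR = MC: 166 − 4Q = 28 ⇒ Q = 34.5, P = 166 − 2·34.5 = 97.
With perfect price discrimination, output is the efficient level Q = 69 (where demand meets MC), but every buyer pays their willingness to pay: CS = 0 and PS = total surplus.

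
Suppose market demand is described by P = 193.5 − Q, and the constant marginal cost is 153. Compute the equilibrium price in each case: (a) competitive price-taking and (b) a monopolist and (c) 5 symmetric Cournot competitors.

Competition: P = 153; Monopoly: P = 173.25; Cournot: P = 159.75

Competitive firms price at marginal cost: P = 153, giving Q = 40.5.
A monopolist chooses Q where MR = MC. MR = 193.5 − 2Q; setting this equal to 153 gives Q = 20.25 and P = 173.25.
Cournot with 5 identical firms: the symmetric best-response condition is 193.5 − 6q = 153. Each firm produces q = 6.75, total output Q = 33.75, price P = 159.75.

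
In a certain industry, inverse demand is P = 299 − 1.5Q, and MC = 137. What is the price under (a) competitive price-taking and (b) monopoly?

Under competition P = MC = 137, so Q = (299 − 137)/1.5 = 108.
The monopolist equates marginal revenue to marginal cost: 299 − 3Q = 137, so Q = 54. From demand, P = 218.

Competition: P = 137; Monopoly: P = 218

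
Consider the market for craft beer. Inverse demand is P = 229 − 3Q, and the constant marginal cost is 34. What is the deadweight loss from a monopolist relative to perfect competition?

DWL = 1584.375

Competitive firms price at marginal cost: P = 34, giving Q = 65.
The monopolist equates marginal revenue to marginal cost: 229 − 6Q = 34, so Q = 32.5. From demand, P = 131.5.
DWL is the triangle between Q = 32.5 and Q = 65: ½·(65 − 32.5)·(131.5 − 34) = 1584.375.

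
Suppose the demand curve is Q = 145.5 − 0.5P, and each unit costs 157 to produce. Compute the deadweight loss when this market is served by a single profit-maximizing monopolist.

Inverting demand: P = 291 − 2Q.
Competitive firms price at marginal cost: P = 157, giving Q = 67.
A monopolist chooses Q where MR = MC. MR = 291 − 4Q; setting this equal to 157 gives Q = 33.5 and P = 224.
DWL is the triangle between Q = 33.5 and Q = 67: ½·(67 − 33.5)·(224 − 157) = 1122.25.

DWL = 1122.25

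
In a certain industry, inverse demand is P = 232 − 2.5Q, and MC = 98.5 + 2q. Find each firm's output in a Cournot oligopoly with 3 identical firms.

Cournot with 3 identical firms: the symmetric best-response condition is 232 − 10q = 98.5 + 2q. Each firm produces q = 11.125, total output Q = 33.375, price P = 2377/16.

q_i = 11.125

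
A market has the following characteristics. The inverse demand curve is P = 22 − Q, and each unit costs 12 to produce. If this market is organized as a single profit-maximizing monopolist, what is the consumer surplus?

A monopolist chooses Q where MR = MC. MR = 22 − 2Q; setting this equal to 12 gives Q = 5 and P = 17.
CS = ½·(22 − 17)·5 = 12.5.

CS = 12.5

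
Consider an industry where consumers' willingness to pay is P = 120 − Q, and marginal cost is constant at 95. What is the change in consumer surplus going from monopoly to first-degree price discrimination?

Monopoly sets MR = MC: 120 − 2Q = 95 ⇒ Q = 12.5, P = 120 − 12.5 = 107.5.
CS = ½·(120 − 107.5)·12.5 = 78.125.
With perfect price discrimination, output is the efficient level Q = 25 (where demand meets MC), but every buyer pays their willingness to pay: CS = 0 and PS = total surplus.
CS = 0.
Change in consumer surplus: 0 − 78.125 = −78.125.

CS falls by 78.125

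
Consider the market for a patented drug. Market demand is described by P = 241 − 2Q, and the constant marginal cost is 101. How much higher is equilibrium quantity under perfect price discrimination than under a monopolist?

The monopolist equates marginal revenue to marginal cost: 241 − 4Q = 101, so Q = 35. From demand, P = 171.
A perfectly discriminating monopolist sells every unit with P(Q) ≥ MC(Q), so output equals the competitive quantity Q = 70. Each buyer pays their reservation price, so CS = 0 and the firm captures all surplus.
Change in equilibrium quantity: 70 − 35 = 35.

Q rises by 35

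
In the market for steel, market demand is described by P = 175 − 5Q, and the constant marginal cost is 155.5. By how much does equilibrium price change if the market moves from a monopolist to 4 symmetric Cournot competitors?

Equilibrium price falls by 5.85

Monopoly sets MR = MC: 175 − 10Q = 155.5 ⇒ Q = 1.95, P = 175 − 5·1.95 = 165.25.
With 4 symmetric Cournot firms, each firm's FOC gives 175 − 25q = 155.5, so q = 0.78, Q = 4·0.78 = 3.12, and P = 159.4.
Change in equilibrium price: 159.4 − 165.25 = −5.85.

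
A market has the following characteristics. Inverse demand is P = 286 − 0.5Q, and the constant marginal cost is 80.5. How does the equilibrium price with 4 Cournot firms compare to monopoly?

Cournot: P = 121.6; Monopoly: P = 183.25

Cournot with 4 identical firms: the symmetric best-response condition is 286 − 2.5q = 80.5. Each firm produces q = 82.2, total output Q = 328.8, price P = 121.6.
A monopolist chooses Q where MR = MC. MR = 286 − Q; setting this equal to 80.5 gives Q = 205.5 and P = 183.25.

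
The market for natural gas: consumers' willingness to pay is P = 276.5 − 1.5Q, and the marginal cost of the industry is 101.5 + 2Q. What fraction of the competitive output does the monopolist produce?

Q_m/Q_c = 0.7

The monopolist equates marginal revenue to marginal cost: 276.5 − 3Q = 101.5 + 2Q, so Q = 35. From demand, P = 224.
Under competition P = MC: 276.5 − 1.5Q = 101.5 + 2Q ⇒ Q = 50, P = 201.5.
Ratio Q_m/Q_c = 35/50 = 0.7.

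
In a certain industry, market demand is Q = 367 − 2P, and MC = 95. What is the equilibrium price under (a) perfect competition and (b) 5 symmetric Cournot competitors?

Competition: P = 95; Cournot: P = 109.75

Inverting demand: P = 183.5 − 0.5Q.
Under competition P = MC = 95, so Q = (183.5 − 95)/0.5 = 177.
In a 5-firm Cournot equilibrium, symmetry and the first-order condition give q = (183.5 − 95)/(3) = 29.5. So Q = 147.5 and P = 109.75.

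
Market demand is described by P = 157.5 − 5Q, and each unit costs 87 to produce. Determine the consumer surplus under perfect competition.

Under competition P = MC = 87, so Q = (157.5 − 87)/5 = 14.1.
CS = ½·(157.5 − 87)·14.1 = 497.025.

CS = 497.025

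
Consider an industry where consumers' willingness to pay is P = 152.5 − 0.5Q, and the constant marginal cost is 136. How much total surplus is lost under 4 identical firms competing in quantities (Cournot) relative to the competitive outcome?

Competitive firms price at marginal cost: P = 136, giving Q = 33.
With 4 symmetric Cournot firms, each firm's FOC gives 152.5 − 2.5q = 136, so q = 6.6, Q = 4·6.6 = 26.4, and P = 139.3.
DWL is the triangle between Q = 26.4 and Q = 33: ½·(33 − 26.4)·(139.3 − 136) = 10.89.

DWL = 10.89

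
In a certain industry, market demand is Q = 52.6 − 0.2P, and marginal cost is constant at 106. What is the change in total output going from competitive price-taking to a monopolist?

Q falls by 15.7

Inverting demand: P = 263 − 5Q.
Under competition P = MC = 106, so Q = (263 − 106)/5 = 31.4.
Monopoly sets MR = MC: 263 − 10Q = 106 ⇒ Q = 15.7, P = 263 − 5·15.7 = 184.5.
Change in total output: 15.7 − 31.4 = −15.7.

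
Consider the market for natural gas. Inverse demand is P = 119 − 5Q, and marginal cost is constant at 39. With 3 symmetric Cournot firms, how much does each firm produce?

q_i = 4

With 3 symmetric Cournot firms, each firm's FOC gives 119 − 20q = 39, so q = 4, Q = 3·4 = 12, and P = 59.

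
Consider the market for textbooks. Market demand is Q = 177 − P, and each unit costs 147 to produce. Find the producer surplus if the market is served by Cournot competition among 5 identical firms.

Inverting demand: P = 177 − Q.
Cournot with 5 identical firms: the symmetric best-response condition is 177 − 6q = 147. Each firm produces q = 5, total output Q = 25, price P = 152.
PS = (152 − 147)·25 = 125.

PS = 125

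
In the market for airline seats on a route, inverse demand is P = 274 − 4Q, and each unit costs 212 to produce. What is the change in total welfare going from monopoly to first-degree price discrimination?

TS rises by 120.125

The monopolist equates marginal revenue to marginal cost: 274 − 8Q = 212, so Q = 7.75. From demand, P = 243.
CS = ½·(274 − 243)·7.75 = 120.125; PS = (243 − 212)·7.75 = 240.25; TS = 360.375.
Under first-degree price discrimination the firm charges each unit its demand price and produces up to where P = MC, i.e. Q = 15.5. Consumer surplus is zero; producer surplus equals total surplus.
TS = 480.5 (equal to competitive TS).
Change in total welfare: 480.5 − 360.375 = 120.125.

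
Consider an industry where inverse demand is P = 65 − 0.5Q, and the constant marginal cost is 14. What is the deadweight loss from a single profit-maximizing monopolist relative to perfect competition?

DWL = 650.25

Under competition P = MC = 14, so Q = (65 − 14)/0.5 = 102.
Monopoly sets MR = MC: 65 − Q = 14 ⇒ Q = 51, P = 65 − 0.5·51 = 39.5.
DWL is the triangle between Q = 51 and Q = 102: ½·(102 − 51)·(39.5 − 14) = 650.25.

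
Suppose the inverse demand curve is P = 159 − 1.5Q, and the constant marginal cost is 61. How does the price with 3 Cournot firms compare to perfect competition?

With 3 symmetric Cournot firms, each firm's FOC gives 159 − 6q = 61, so q = 49/3, Q = 3·49/3 = 49, and P = 85.5.
Competitive firms price at marginal cost: P = 61, giving Q = 196/3.

Cournot: P = 85.5; Competition: P = 61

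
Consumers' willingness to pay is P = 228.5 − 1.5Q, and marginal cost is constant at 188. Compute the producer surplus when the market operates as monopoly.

PS = 273.375

Monopoly sets MR = MC: 228.5 − 3Q = 188 ⇒ Q = 13.5, P = 228.5 − 1.5·13.5 = 208.25.
PS = (208.25 − 188)·13.5 = 273.375.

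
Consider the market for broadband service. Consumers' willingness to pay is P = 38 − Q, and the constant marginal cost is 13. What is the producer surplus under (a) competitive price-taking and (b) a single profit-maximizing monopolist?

Competition: PS = 0; Monopoly: PS = 156.25

Under competition P = MC = 13, so Q = (38 − 13)/1 = 25.
PS = (13 − 13)·25 = 0.
The monopolist equates marginal revenue to marginal cost: 38 − 2Q = 13, so Q = 12.5. From demand, P = 25.5.
PS = (25.5 − 13)·12.5 = 156.25.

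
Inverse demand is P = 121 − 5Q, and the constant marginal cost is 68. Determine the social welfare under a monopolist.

TS = 210.675

The monopolist equates marginal revenue to marginal cost: 121 − 10Q = 68, so Q = 5.3. From demand, P = 94.5.
CS = ½·(121 − 94.5)·5.3 = 70.225; PS = (94.5 − 68)·5.3 = 140.45; TS = 210.675.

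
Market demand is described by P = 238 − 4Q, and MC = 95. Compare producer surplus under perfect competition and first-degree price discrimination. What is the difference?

Producer surplus rises by 2556.125

Competitive firms price at marginal cost: P = 95, giving Q = 35.75.
PS = (95 − 95)·35.75 = 0.
Under first-degree price discrimination the firm charges each unit its demand price and produces up to where P = MC, i.e. Q = 35.75. Consumer surplus is zero; producer surplus equals total surplus.
PS = ½·(238 − 95)·35.75 = 2556.125.
Change in producer surplus: 2556.125 − 0 = 2556.125.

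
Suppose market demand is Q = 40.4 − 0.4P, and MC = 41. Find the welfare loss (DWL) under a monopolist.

Inverting demand: P = 101 − 2.5Q.
Perfect competition: P = MC = 41, so 101 − 2.5Q = 41 and Q = 24.
Monopoly sets MR = MC: 101 − 5Q = 41 ⇒ Q = 12, P = 101 − 2.5·12 = 71.
DWL is the triangle between Q = 12 and Q = 24: ½·(24 − 12)·(71 − 41) = 180.

DWL = 180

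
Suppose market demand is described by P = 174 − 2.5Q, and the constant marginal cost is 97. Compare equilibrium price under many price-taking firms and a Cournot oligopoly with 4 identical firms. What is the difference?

Perfect competition: P = MC = 97, so 174 − 2.5Q = 97 and Q = 30.8.
Cournot with 4 identical firms: the symmetric best-response condition is 174 − 12.5q = 97. Each firm produces q = 6.16, total output Q = 24.64, price P = 112.4.
Change in equilibrium price: 112.4 − 97 = 15.4.

Equilibrium price rises by 15.4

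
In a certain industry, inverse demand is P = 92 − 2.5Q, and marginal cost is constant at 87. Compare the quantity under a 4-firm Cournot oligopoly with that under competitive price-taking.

Cournot: Q = 1.6; Competition: Q = 2

Cournot with 4 identical firms: the symmetric best-response condition is 92 − 12.5q = 87. Each firm produces q = 0.4, total output Q = 1.6, price P = 88.
Perfect competition: P = MC = 87, so 92 − 2.5Q = 87 and Q = 2.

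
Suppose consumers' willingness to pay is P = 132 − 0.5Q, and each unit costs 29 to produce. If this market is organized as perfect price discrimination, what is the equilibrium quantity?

Q = 206

With perfect price discrimination, output is the efficient level Q = 206 (where demand meets MC), but every buyer pays their willingness to pay: CS = 0 and PS = total surplus.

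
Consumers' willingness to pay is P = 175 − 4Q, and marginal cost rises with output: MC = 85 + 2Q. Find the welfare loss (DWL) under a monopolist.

DWL = 108

Under competition P = MC: 175 − 4Q = 85 + 2Q ⇒ Q = 15, P = 115.
Monopoly sets MR = MC: 175 − 8Q = 85 + 2Q ⇒ Q = 9, P = 175 − 4·9 = 139.
CS = ½·(175 − 115)·15 = 450; PS = (115·15 − 85·15 − ½·2·15²) = 225; TS = 675.
CS = ½·(175 − 139)·9 = 162; PS = (139·9 − 85·9 − ½·2·9²) = 405; TS = 567.
DWL = 675 − 567 = 108.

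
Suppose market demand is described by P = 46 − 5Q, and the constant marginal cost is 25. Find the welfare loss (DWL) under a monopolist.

Under competition P = MC = 25, so Q = (46 − 25)/5 = 4.2.
A monopolist chooses Q where MR = MC. MR = 46 − 10Q; setting this equal to 25 gives Q = 2.1 and P = 35.5.
DWL is the triangle between Q = 2.1 and Q = 4.2: ½·(4.2 − 2.1)·(35.5 − 25) = 11.025.

DWL = 11.025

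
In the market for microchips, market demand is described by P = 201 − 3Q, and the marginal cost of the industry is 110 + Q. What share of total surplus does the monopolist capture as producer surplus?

The monopolist equates marginal revenue to marginal cost: 201 − 6Q = 110 + Q, so Q = 13. From demand, P = 162.
CS = ½·(201 − 162)·13 = 253.5.
PS = P·Q − VC(Q) = 162·13 − (110·13 + ½·1·13²) = 591.5.
Share captured = PS/TS = 591.5/845 = 0.7.

PS/TS = 0.7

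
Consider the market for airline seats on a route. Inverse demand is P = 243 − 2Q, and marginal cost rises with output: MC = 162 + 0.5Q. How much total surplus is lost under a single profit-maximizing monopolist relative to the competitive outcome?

DWL = 259.2

Under competition P = MC: 243 − 2Q = 162 + 0.5Q ⇒ Q = 32.4, P = 178.2.
The monopolist equates marginal revenue to marginal cost: 243 − 4Q = 162 + 0.5Q, so Q = 18. From demand, P = 207.
CS = ½·(243 − 178.2)·32.4 = 1049.76; PS = (178.2·32.4 − 162·32.4 − ½·0.5·32.4²) = 262.44; TS = 1312.2.
CS = ½·(243 − 207)·18 = 324; PS = (207·18 − 162·18 − ½·0.5·18²) = 729; TS = 1053.
DWL = 1312.2 − 1053 = 259.2.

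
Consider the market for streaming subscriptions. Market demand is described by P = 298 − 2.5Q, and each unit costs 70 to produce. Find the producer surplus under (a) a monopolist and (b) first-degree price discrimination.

Monopoly: PS = 5198.4; Perfect PD: PS = 10396.8

Monopoly sets MR = MC: 298 − 5Q = 70 ⇒ Q = 45.6, P = 298 − 2.5·45.6 = 184.
PS = (184 − 70)·45.6 = 5198.4.
A perfectly discriminating monopolist sells every unit with P(Q) ≥ MC(Q), so output equals the competitive quantity Q = 91.2. Each buyer pays their reservation price, so CS = 0 and the firm captures all surplus.
PS = ½·(298 − 70)·91.2 = 10396.8.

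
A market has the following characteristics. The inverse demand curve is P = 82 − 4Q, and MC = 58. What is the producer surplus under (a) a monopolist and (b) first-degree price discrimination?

The monopolist equates marginal revenue to marginal cost: 82 − 8Q = 58, so Q = 3. From demand, P = 70.
PS = (70 − 58)·3 = 36.
A perfectly discriminating monopolist sells every unit with P(Q) ≥ MC(Q), so output equals the competitive quantity Q = 6. Each buyer pays their reservation price, so CS = 0 and the firm captures all surplus.
PS = ½·(82 − 58)·6 = 72.

Monopoly: PS = 36; Perfect PD: PS = 72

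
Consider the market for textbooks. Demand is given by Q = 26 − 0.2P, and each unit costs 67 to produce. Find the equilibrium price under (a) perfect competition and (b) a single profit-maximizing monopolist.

Inverting demand: P = 130 − 5Q.
Perfect competition: P = MC = 67, so 130 − 5Q = 67 and Q = 12.6.
The monopolist equates marginal revenue to marginal cost: 130 − 10Q = 67, so Q = 6.3. From demand, P = 98.5.

Competition: P = 67; Monopoly: P = 98.5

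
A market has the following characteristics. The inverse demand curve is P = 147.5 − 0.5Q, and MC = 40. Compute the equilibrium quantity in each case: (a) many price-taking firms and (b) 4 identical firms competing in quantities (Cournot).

Under competition P = MC = 40, so Q = (147.5 − 40)/0.5 = 215.
Cournot with 4 identical firms: the symmetric best-response condition is 147.5 − 2.5q = 40. Each firm produces q = 43, total output Q = 172, price P = 61.5.

Competition: Q = 215; Cournot: Q = 172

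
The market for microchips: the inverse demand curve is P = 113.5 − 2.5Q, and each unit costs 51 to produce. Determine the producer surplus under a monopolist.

PS = 390.625

Monopoly sets MR = MC: 113.5 − 5Q = 51 ⇒ Q = 12.5, P = 113.5 − 2.5·12.5 = 82.25.
PS = (82.25 − 51)·12.5 = 390.625.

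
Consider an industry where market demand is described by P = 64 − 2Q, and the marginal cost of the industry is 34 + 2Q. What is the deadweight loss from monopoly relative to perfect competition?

Under competition P = MC: 64 − 2Q = 34 + 2Q ⇒ Q = 7.5, P = 49.
Monopoly sets MR = MC: 64 − 4Q = 34 + 2Q ⇒ Q = 5, P = 64 − 2·5 = 54.
CS = ½·(64 − 49)·7.5 = 56.25; PS = (49·7.5 − 34·7.5 − ½·2·7.5²) = 56.25; TS = 112.5.
CS = ½·(64 − 54)·5 = 25; PS = (54·5 − 34·5 − ½·2·5²) = 75; TS = 100.
DWL = 112.5 − 100 = 12.5.

DWL = 12.5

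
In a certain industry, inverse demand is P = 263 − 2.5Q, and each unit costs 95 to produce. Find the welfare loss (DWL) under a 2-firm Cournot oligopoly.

Competitive firms price at marginal cost: P = 95, giving Q = 67.2.
In a 2-firm Cournot equilibrium, symmetry and the first-order condition give q = (263 − 95)/(7.5) = 22.4. So Q = 44.8 and P = 151.
DWL is the triangle between Q = 44.8 and Q = 67.2: ½·(67.2 − 44.8)·(151 − 95) = 627.2.

DWL = 627.2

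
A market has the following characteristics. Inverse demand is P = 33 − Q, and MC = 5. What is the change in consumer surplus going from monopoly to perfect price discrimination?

Consumer surplus falls by 98

The monopolist equates marginal revenue to marginal cost: 33 − 2Q = 5, so Q = 14. From demand, P = 19.
CS = ½·(33 − 19)·14 = 98.
Under first-degree price discrimination the firm charges each unit its demand price and produces up to where P = MC, i.e. Q = 28. Consumer surplus is zero; producer surplus equals total surplus.
CS = 0.
Change in consumer surplus: 0 − 98 = −98.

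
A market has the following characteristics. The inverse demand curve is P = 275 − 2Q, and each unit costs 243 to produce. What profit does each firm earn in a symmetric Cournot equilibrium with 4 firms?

Cournot with 4 identical firms: the symmetric best-response condition is 275 − 10q = 243. Each firm produces q = 3.2, total output Q = 12.8, price P = 249.4.
Each firm's profit = (249.4 − 243)·3.2 = 20.48.

π_i = 20.48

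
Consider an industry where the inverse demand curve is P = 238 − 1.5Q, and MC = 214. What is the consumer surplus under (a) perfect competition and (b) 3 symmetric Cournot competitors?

Competition: CS = 192; Cournot: CS = 108

Competitive firms price at marginal cost: P = 214, giving Q = 16.
CS = ½·(238 − 214)·16 = 192.
Cournot with 3 identical firms: the symmetric best-response condition is 238 − 6q = 214. Each firm produces q = 4, total output Q = 12, price P = 220.
CS = ½·(238 − 220)·12 = 108.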